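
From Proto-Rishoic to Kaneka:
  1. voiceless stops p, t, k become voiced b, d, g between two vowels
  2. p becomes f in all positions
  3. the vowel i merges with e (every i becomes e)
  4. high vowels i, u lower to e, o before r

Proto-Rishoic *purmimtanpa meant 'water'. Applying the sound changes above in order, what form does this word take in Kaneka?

formemtanfa

Kaneka: *purmimtanpa
  purmimtanpa (rule 1 does not apply)
  purmimtanpa → furmimtanfa   [unconditioned shift]
  furmimtanfa → furmemtanfa   [vowel merger]
  furmemtanfa → formemtanfa   [pre-rhotic lowering]
  giving Kaneka formemtanfa.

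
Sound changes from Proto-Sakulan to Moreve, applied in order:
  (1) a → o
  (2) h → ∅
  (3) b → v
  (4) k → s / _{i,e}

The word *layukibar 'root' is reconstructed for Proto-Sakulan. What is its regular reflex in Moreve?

loyusivor

Moreve: *layukibar > loyukibor > loyukivor > loyusivor  (by vowel merger, unconditioned shift, palatalisation)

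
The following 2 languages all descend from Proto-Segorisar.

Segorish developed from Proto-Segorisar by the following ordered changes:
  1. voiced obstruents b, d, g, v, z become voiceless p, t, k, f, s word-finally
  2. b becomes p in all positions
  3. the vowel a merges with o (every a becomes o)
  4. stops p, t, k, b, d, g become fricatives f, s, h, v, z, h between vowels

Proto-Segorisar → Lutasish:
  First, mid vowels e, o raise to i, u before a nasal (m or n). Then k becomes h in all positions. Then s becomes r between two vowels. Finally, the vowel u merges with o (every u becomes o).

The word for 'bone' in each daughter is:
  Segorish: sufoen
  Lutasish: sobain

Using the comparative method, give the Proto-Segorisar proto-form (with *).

*subaen

Position 3: Segorish has f, Lutasish has b. Lutasish preserves b here (none of its changes turn any other segment into b), so the proto-segment is *b.
Position 2: Segorish has u, Lutasish has o. Segorish preserves u here (none of its changes turn any other segment into u), so the proto-segment is *u.
This points to *subaen. Verify forward in each daughter:
Segorish: *subaen
  subaen (rule 1 does not apply)
  subaen → supaen   [unconditioned shift]
  supaen → supoen   [vowel merger]
  supoen → sufoen   [intervocalic lenition]
  giving Segorish sufoen.
Lutasish: start from *subaen.
  rule 1 (pre-nasal raising): subaen → subain
  rule 2: no change — subain
  rule 3: no change — subain
  rule 4 (vowel merger): subain → sobain
  ⇒ Lutasish sobain
*subaen is the unique common source.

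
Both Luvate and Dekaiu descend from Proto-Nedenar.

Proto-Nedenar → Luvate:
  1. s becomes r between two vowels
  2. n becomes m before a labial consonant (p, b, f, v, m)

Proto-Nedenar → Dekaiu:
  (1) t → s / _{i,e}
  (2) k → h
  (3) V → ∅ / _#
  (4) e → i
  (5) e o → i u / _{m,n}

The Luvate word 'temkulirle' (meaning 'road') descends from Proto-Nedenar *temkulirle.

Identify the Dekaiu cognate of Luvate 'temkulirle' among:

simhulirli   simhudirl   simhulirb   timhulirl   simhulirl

simhulirl

Dekaiu: *temkulirle > semkulirle > semhulirle > semhulirl > simhulirl  (by palatalisation, unconditioned shift, apocope, vowel merger)
Only 'simhulirl' matches the regular Dekaiu development of *temkulirle.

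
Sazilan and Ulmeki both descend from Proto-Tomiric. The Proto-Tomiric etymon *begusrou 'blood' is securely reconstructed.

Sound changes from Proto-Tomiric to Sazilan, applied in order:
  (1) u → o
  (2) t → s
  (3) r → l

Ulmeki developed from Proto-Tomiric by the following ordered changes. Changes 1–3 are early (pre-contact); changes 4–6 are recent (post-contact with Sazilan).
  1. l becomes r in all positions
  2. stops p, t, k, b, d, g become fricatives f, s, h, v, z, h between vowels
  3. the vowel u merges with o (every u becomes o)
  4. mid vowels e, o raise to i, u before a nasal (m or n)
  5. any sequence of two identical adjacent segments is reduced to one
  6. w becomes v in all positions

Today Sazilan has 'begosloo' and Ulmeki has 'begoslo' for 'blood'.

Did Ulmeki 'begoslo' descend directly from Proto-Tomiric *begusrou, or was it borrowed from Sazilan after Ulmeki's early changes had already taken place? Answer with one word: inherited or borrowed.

If inherited, *begusrou would pass through all of Ulmeki's changes:
Ulmeki: *begusrou
  begusrou (rule 1 does not apply)
  begusrou → behusrou   [intervocalic lenition]
  behusrou → behosroo   [vowel merger]
  behosroo (rule 4 does not apply)
  behosroo → behosro   [degemination]
  behosro (rule 6 does not apply)
  giving Ulmeki behosro.
If borrowed from Sazilan 'begosloo' after the early changes, it would undergo only the recent ones:
  rule 4 (pre-nasal raising): no change (begosloo)
  rule 5 (degemination): begosloo → begoslo
  rule 6 (unconditioned shift): no change (begoslo)
  ⇒ as a loan: begoslo
Ulmeki 'begoslo' matches the loan outcome 'begoslo', not the inherited 'behosro' — it skipped the early Ulmeki changes, so it was borrowed from Sazilan.

borrowed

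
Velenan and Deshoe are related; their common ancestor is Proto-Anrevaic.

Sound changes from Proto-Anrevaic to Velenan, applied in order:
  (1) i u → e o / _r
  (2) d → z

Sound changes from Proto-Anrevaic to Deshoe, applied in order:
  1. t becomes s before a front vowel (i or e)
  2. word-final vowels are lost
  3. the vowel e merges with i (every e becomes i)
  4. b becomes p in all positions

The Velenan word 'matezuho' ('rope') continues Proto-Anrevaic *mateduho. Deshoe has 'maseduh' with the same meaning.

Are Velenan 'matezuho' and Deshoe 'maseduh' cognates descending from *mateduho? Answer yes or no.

Derive the expected Deshoe reflex of *mateduho:
Deshoe: *mateduho
  mateduho → maseduho   [palatalisation]
  maseduho → maseduh   [apocope]
  maseduh → masiduh   [vowel merger]
  masiduh (rule 4 does not apply)
  giving Deshoe masiduh.
The regular Deshoe reflex would be 'masiduh', but the attested form is 'maseduh'. The correspondence is irregular, so they are not cognates (the Deshoe form has a different source).

no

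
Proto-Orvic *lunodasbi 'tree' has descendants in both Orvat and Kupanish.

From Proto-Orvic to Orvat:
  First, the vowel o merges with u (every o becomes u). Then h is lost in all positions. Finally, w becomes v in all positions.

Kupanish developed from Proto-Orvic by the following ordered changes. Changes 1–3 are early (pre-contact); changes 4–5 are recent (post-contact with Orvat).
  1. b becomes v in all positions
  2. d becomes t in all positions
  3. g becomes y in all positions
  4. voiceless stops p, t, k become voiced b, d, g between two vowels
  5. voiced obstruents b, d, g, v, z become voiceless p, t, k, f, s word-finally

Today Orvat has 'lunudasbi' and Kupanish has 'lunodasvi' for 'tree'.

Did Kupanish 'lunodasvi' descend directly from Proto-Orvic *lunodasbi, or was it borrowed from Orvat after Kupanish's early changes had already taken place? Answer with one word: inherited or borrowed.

If inherited, *lunodasbi would pass through all of Kupanish's changes:
Kupanish: *lunodasbi
  lunodasbi → lunodasvi   [unconditioned shift]
  lunodasvi → lunotasvi   [unconditioned shift]
  lunotasvi (rule 3 does not apply)
  lunotasvi → lunodasvi   [intervocalic voicing]
  lunodasvi (rule 5 does not apply)
  giving Kupanish lunodasvi.
If borrowed from Orvat 'lunudasbi' after the early changes, it would undergo only the recent ones:
  rule 4 (intervocalic voicing): no change (lunudasbi)
  rule 5 (final devoicing): no change (lunudasbi)
  ⇒ as a loan: lunudasbi
Kupanish 'lunodasvi' matches the inherited outcome exactly, so it is an inherited cognate, not a loan.

inherited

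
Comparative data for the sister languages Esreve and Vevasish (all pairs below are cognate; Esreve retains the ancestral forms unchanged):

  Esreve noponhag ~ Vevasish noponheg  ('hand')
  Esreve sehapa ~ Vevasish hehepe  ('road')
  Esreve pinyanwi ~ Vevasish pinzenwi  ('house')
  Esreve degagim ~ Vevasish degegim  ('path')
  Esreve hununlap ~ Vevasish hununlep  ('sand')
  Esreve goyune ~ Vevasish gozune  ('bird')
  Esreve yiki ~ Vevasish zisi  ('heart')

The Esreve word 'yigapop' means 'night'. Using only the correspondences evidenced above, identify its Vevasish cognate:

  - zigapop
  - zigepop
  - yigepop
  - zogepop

yiki ~ zisi — Esreve y corresponds to Vevasish z word-initially before a front vowel.
sehapa ~ hehepe, hununlap ~ hununlep — Esreve a corresponds to Vevasish e after a consonant, before a labial obstruent.
Applying these to Esreve 'yigapop':
  yigapop → zigapop   (y→z word-initially before a front vowel)
  zigapop → zigepop   (a→e after a consonant, before a labial obstruent)
So the Vevasish cognate is 'zigepop'.

zigepop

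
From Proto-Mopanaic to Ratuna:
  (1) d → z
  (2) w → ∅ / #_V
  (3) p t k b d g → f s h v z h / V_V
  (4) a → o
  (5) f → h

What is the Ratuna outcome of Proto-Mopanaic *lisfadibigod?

lishozivihoz

Ratuna: *lisfadibigod
  lisfadibigod → lisfazibigoz   [unconditioned shift]
  lisfazibigoz (rule 2 does not apply)
  lisfazibigoz → lisfazivihoz   [intervocalic lenition]
  lisfazivihoz → lisfozivihoz   [vowel merger]
  lisfozivihoz → lishozivihoz   [unconditioned shift]
  giving Ratuna lishozivihoz.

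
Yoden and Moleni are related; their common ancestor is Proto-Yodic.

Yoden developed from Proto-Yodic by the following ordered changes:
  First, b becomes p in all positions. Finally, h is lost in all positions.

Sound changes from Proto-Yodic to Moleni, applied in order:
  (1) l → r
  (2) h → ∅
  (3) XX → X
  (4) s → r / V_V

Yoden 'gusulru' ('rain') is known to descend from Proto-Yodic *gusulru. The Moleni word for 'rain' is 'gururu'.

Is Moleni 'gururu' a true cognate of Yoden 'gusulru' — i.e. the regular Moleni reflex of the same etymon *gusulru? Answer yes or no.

Derive the expected Moleni reflex of *gusulru:
Moleni: *gusulru > gusurru > gusuru > gururu  (by unconditioned shift, degemination, rhotacism)
Moleni 'gururu' matches the regular reflex exactly, so the pair is cognate.

yes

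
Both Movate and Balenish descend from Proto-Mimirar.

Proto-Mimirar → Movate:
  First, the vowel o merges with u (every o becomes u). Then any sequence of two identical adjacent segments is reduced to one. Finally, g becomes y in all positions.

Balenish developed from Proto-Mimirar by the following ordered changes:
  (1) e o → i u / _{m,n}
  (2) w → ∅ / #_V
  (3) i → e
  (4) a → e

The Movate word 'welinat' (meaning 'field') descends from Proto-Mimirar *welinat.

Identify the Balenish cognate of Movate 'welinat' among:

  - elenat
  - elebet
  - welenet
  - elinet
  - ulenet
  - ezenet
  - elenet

elenet

Balenish: start from *welinat.
  rule 1: no change — welinat
  rule 2 (glide loss): welinat → elinat
  rule 3 (vowel merger): elinat → elenat
  rule 4 (vowel merger): elenat → elenet
  ⇒ Balenish elenet
Only 'elenet' matches the regular Balenish development of *welinat.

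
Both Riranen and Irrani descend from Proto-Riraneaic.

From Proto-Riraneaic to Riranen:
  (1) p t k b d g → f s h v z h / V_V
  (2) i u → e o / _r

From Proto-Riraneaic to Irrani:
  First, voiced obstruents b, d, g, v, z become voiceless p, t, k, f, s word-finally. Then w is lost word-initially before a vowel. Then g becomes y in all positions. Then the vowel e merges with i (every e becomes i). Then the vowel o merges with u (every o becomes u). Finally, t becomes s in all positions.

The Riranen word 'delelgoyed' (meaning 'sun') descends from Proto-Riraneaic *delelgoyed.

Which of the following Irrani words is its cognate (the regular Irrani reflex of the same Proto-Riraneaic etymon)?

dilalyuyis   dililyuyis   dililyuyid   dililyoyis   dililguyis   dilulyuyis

Irrani: start from *delelgoyed.
  rule 1 (final devoicing): delelgoyed → delelgoyet
  rule 2: no change — delelgoyet
  rule 3 (unconditioned shift): delelgoyet → delelyoyet
  rule 4 (vowel merger): delelyoyet → dililyoyit
  rule 5 (vowel merger): dililyoyit → dililyuyit
  rule 6 (unconditioned shift): dililyuyit → dililyuyis
  ⇒ Irrani dililyuyis
The other candidates each miss or misapply at least one Irrani change.

dililyuyis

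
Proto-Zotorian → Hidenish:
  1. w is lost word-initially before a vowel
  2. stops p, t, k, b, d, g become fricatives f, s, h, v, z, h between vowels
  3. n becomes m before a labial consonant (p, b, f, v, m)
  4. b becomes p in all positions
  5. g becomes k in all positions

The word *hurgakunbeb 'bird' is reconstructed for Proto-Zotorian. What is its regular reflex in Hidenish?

Hidenish: *hurgakunbeb > hurgahunbeb > hurgahumbeb > hurgahumpep > hurkahumpep  (by intervocalic lenition, nasal place assimilation, unconditioned shift, unconditioned shift)

hurkahumpep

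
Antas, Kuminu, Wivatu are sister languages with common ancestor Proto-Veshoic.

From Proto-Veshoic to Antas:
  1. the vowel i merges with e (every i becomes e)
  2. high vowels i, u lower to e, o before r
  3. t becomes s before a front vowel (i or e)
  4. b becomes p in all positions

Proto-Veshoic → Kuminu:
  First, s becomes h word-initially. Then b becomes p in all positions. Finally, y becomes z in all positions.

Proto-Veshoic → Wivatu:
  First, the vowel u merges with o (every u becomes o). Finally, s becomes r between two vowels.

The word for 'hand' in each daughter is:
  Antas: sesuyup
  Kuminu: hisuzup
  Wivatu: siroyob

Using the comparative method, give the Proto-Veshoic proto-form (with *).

*sisuyub

Position 6: Antas has u, Kuminu has u, Wivatu has o. Antas preserves u here (none of its changes turn any other segment into u), so the proto-segment is *u.
Position 2: Antas has e, Kuminu has i, Wivatu has i. Kuminu preserves i here (none of its changes turn any other segment into i), so the proto-segment is *i.
Position 7: Antas has p, Kuminu has p, Wivatu has b. Wivatu preserves b here (none of its changes turn any other segment into b), so the proto-segment is *b.
This points to *sisuyub. Verify forward in each daughter:
Antas: *sisuyub
  sisuyub → sesuyub   [vowel merger]
  sesuyub (rule 2 does not apply)
  sesuyub (rule 3 does not apply)
  sesuyub → sesuyup   [unconditioned shift]
  giving Antas sesuyup.
Kuminu: start from *sisuyub.
  rule 1 (debuccalisation): sisuyub → hisuyub
  rule 2 (unconditioned shift): hisuyub → hisuyup
  rule 3 (unconditioned shift): hisuyup → hisuzup
  ⇒ Kuminu hisuzup
Wivatu: *sisuyub > sisoyob > siroyob  (by vowel merger, rhotacism)
No other proto-form is consistent with every reflex, so the reconstruction is *sisuyub.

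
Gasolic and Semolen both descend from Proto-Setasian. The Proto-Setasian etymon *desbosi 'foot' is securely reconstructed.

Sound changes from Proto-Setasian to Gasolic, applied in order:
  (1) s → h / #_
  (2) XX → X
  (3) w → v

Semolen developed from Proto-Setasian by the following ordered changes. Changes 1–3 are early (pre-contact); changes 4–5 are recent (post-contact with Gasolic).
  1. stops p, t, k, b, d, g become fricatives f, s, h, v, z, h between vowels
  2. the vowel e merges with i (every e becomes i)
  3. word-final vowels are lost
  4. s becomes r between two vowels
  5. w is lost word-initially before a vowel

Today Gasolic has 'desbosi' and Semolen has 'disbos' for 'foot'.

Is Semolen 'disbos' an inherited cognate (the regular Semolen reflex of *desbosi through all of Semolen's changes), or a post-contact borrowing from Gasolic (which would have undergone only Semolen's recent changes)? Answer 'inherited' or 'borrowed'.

inherited

If inherited, *desbosi would pass through all of Semolen's changes:
Semolen: *desbosi
  desbosi (rule 1 does not apply)
  desbosi → disbosi   [vowel merger]
  disbosi → disbos   [apocope]
  disbos (rule 4 does not apply)
  disbos (rule 5 does not apply)
  giving Semolen disbos.
If borrowed from Gasolic 'desbosi' after the early changes, it would undergo only the recent ones:
  rule 4 (rhotacism): desbosi → desbori
  rule 5 (glide loss): no change (desbori)
  ⇒ as a loan: desbori
Semolen 'disbos' matches the inherited outcome exactly, so it is an inherited cognate, not a loan.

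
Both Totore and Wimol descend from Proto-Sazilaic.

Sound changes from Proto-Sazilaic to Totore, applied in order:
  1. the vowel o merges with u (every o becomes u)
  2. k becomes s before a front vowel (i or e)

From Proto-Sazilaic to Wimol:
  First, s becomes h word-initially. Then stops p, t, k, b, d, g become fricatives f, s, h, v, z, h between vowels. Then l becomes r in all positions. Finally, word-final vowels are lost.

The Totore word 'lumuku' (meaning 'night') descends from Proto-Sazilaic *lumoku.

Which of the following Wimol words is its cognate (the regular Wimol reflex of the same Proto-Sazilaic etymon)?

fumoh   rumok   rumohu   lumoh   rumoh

rumoh

Wimol: *lumoku > lumohu > rumohu > rumoh  (by intervocalic lenition, unconditioned shift, apocope)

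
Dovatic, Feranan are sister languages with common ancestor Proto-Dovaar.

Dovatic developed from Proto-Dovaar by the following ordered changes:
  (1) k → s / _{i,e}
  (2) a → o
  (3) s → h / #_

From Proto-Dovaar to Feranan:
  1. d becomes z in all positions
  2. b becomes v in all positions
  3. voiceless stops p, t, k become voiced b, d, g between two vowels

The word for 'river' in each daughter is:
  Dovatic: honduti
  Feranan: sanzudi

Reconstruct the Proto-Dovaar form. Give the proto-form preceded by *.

Position 6: Dovatic has t, Feranan has d. Dovatic preserves t here (none of its changes turn any other segment into t), so the proto-segment is *t.
Position 1: Dovatic has h, Feranan has s. Feranan preserves s here (none of its changes turn any other segment into s), so the proto-segment is *s.
Continuing position by position gives *sanduti; check it forward:
Dovatic: start from *sanduti.
  rule 1: no change — sanduti
  rule 2 (vowel merger): sanduti → sonduti
  rule 3 (debuccalisation): sonduti → honduti
  ⇒ Dovatic honduti
Feranan: *sanduti
  sanduti → sanzuti   [unconditioned shift]
  sanzuti (rule 2 does not apply)
  sanzuti → sanzudi   [intervocalic voicing]
  giving Feranan sanzudi.
No other proto-form is consistent with every reflex, so the reconstruction is *sanduti.

*sanduti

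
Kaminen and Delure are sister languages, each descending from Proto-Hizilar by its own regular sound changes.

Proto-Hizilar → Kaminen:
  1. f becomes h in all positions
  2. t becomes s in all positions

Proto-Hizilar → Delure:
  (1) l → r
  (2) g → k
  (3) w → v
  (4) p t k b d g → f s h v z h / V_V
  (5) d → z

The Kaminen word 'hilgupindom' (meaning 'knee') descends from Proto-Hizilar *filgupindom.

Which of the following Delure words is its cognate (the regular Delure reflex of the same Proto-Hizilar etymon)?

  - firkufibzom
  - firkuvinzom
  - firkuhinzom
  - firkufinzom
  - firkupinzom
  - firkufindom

firkufinzom

Delure: *filgupindom > firgupindom > firkupindom > firkufindom > firkufinzom  (by unconditioned shift, unconditioned shift, intervocalic lenition, unconditioned shift)
The other candidates each miss or misapply at least one Delure change.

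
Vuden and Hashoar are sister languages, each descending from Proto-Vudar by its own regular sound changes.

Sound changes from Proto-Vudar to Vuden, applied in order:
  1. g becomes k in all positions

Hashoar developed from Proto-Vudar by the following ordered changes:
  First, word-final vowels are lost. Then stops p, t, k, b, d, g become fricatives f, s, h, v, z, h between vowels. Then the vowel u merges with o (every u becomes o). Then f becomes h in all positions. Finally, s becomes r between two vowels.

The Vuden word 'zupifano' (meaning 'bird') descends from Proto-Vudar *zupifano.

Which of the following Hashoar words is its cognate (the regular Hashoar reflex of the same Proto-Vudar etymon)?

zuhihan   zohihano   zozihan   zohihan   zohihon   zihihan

Hashoar: *zupifano
  zupifano → zupifan   [apocope]
  zupifan → zufifan   [intervocalic lenition]
  zufifan → zofifan   [vowel merger]
  zofifan → zohihan   [unconditioned shift]
  zohihan (rule 5 does not apply)
  giving Hashoar zohihan.
Among the options, 'zohihan' alone shows every Hashoar change applied in order.

zohihan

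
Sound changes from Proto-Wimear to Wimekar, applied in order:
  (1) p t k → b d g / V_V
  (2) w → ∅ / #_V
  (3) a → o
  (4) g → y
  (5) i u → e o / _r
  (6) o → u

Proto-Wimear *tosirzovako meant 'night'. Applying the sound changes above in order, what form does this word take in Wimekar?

Wimekar: *tosirzovako
  tosirzovako → tosirzovago   [intervocalic voicing]
  tosirzovago (rule 2 does not apply)
  tosirzovago → tosirzovogo   [vowel merger]
  tosirzovogo → tosirzovoyo   [unconditioned shift]
  tosirzovoyo → toserzovoyo   [pre-rhotic lowering]
  toserzovoyo → tuserzuvuyu   [vowel merger]
  giving Wimekar tuserzuvuyu.

tuserzuvuyu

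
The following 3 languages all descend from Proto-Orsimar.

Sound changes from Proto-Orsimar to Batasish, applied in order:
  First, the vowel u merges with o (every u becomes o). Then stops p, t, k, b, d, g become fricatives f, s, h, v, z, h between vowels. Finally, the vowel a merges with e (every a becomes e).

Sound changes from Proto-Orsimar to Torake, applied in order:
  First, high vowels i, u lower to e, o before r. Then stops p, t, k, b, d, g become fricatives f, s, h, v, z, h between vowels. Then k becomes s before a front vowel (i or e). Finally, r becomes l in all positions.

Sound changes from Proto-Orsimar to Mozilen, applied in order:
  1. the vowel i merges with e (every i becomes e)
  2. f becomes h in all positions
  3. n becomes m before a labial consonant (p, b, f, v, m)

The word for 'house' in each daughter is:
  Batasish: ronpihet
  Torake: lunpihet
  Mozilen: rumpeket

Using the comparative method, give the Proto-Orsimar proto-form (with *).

*runpiket

Position 6: Batasish has h, Torake has h, Mozilen has k. Mozilen preserves k here (none of its changes turn any other segment into k), so the proto-segment is *k.
Position 5: Batasish has i, Torake has i, Mozilen has e. Batasish preserves i here (none of its changes turn any other segment into i), so the proto-segment is *i.
Position 3: Batasish has n, Torake has n, Mozilen has m. Batasish preserves n here (none of its changes turn any other segment into n), so the proto-segment is *n.
Verify the candidate proto-form against each daughter:
Batasish: *runpiket > ronpiket > ronpihet  (by vowel merger, intervocalic lenition)
Torake: *runpiket
  runpiket (rule 1 does not apply)
  runpiket → runpihet   [intervocalic lenition]
  runpihet (rule 3 does not apply)
  runpihet → lunpihet   [unconditioned shift]
  giving Torake lunpihet.
Mozilen: *runpiket > runpeket > rumpeket  (by vowel merger, nasal place assimilation)
Only *runpiket yields all of Batasish ronpihet, Torake lunpihet, Mozilen rumpeket.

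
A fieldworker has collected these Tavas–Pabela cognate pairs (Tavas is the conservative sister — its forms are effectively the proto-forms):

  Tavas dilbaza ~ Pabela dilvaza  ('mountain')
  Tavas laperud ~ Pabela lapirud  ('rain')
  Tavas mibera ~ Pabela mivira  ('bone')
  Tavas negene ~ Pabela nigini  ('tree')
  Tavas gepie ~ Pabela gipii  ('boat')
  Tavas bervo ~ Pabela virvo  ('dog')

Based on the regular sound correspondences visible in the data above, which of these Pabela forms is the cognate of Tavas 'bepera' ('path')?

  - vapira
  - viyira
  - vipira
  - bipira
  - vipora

bervo ~ virvo — Tavas b corresponds to Pabela v word-initially before a front vowel.
gepie ~ gipii — Tavas e corresponds to Pabela i after a consonant, before a labial obstruent.
laperud ~ lapirud, mibera ~ mivira — Tavas e corresponds to Pabela i after a consonant, before r.
Applying these to Tavas 'bepera':
  bepera → vepera   (b→v word-initially before a front vowel)
  vepera → vipera   (e→i after a consonant, before a labial obstruent)
  vipera → vipira   (e→i after a consonant, before r)
So the Pabela cognate is 'vipira'.

vipira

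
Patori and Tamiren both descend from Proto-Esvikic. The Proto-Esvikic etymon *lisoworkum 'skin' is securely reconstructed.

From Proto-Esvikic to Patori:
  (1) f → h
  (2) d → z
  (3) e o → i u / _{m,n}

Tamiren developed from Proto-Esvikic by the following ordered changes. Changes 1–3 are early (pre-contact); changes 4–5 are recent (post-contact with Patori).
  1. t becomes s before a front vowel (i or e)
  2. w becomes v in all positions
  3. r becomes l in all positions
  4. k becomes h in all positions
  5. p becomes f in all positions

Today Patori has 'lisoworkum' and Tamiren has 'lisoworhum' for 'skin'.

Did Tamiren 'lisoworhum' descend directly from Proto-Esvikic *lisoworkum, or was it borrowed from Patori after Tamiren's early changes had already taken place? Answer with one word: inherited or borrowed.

borrowed

If inherited, *lisoworkum would pass through all of Tamiren's changes:
Tamiren: *lisoworkum > lisovorkum > lisovolkum > lisovolhum  (by unconditioned shift, unconditioned shift, unconditioned shift)
If borrowed from Patori 'lisoworkum' after the early changes, it would undergo only the recent ones:
  rule 4 (unconditioned shift): lisoworkum → lisoworhum
  rule 5 (unconditioned shift): no change (lisoworhum)
  ⇒ as a loan: lisoworhum
Tamiren 'lisoworhum' matches the loan outcome 'lisoworhum', not the inherited 'lisovolhum' — it skipped the early Tamiren changes, so it was borrowed from Patori.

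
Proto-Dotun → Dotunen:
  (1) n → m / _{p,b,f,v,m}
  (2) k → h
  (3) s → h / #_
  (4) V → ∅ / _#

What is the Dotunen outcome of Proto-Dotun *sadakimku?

hadahimh

Dotunen: *sadakimku > sadahimhu > hadahimhu > hadahimh  (by unconditioned shift, debuccalisation, apocope)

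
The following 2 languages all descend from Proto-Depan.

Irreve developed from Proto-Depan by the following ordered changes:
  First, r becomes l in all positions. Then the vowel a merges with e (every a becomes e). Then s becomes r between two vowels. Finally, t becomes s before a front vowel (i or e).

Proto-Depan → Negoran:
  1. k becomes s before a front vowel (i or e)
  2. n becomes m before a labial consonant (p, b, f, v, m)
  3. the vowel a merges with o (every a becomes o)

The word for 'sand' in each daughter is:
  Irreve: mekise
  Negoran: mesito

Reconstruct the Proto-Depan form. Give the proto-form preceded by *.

Position 6: Irreve has e, Negoran has o. Taking the neighbouring segments as reconstructed: Irreve e could go back to *a or *e; Negoran o could go back to *a or *o — the one source consistent with every daughter is *a.
Position 3: Irreve has k, Negoran has s. Irreve preserves k here (none of its changes turn any other segment into k), so the proto-segment is *k.
Position 5: Irreve has s, Negoran has t. Negoran preserves t here (none of its changes turn any other segment into t), so the proto-segment is *t.
Verify the candidate proto-form against each daughter:
Irreve: start from *mekita.
  rule 1: no change — mekita
  rule 2 (vowel merger): mekita → mekite
  rule 3: no change — mekite
  rule 4 (palatalisation): mekite → mekise
  ⇒ Irreve mekise
Negoran: start from *mekita.
  rule 1 (palatalisation): mekita → mesita
  rule 2: no change — mesita
  rule 3 (vowel merger): mesita → mesito
  ⇒ Negoran mesito
Only *mekita yields all of Irreve mekise, Negoran mesito.

*mekita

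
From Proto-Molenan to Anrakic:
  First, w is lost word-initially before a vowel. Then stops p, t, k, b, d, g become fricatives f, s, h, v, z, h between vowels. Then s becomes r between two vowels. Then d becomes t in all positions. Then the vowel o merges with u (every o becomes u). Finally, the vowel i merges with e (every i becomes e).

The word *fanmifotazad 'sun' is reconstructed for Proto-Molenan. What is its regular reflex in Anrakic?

fanmefurazat

Anrakic: start from *fanmifotazad.
  rule 1: no change — fanmifotazad
  rule 2 (intervocalic lenition): fanmifotazad → fanmifosazad
  rule 3 (rhotacism): fanmifosazad → fanmiforazad
  rule 4 (unconditioned shift): fanmiforazad → fanmiforazat
  rule 5 (vowel merger): fanmiforazat → fanmifurazat
  rule 6 (vowel merger): fanmifurazat → fanmefurazat
  ⇒ Anrakic fanmefurazat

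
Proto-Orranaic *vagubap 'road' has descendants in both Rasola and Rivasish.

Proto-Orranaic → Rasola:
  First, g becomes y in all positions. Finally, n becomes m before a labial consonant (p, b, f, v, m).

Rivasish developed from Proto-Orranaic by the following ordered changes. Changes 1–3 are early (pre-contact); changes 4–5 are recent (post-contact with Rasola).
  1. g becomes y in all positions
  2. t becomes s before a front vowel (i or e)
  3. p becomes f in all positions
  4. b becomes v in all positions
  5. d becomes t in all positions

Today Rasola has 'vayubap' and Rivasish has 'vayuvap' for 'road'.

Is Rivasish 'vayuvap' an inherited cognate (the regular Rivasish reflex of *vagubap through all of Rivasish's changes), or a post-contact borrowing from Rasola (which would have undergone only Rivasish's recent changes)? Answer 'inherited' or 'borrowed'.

borrowed

If inherited, *vagubap would pass through all of Rivasish's changes:
Rivasish: *vagubap
  vagubap → vayubap   [unconditioned shift]
  vayubap (rule 2 does not apply)
  vayubap → vayubaf   [unconditioned shift]
  vayubaf → vayuvaf   [unconditioned shift]
  vayuvaf (rule 5 does not apply)
  giving Rivasish vayuvaf.
If borrowed from Rasola 'vayubap' after the early changes, it would undergo only the recent ones:
  rule 4 (unconditioned shift): vayubap → vayuvap
  rule 5 (unconditioned shift): no change (vayuvap)
  ⇒ as a loan: vayuvap
Rivasish 'vayuvap' matches the loan outcome 'vayuvap', not the inherited 'vayuvaf' — it skipped the early Rivasish changes, so it was borrowed from Rasola.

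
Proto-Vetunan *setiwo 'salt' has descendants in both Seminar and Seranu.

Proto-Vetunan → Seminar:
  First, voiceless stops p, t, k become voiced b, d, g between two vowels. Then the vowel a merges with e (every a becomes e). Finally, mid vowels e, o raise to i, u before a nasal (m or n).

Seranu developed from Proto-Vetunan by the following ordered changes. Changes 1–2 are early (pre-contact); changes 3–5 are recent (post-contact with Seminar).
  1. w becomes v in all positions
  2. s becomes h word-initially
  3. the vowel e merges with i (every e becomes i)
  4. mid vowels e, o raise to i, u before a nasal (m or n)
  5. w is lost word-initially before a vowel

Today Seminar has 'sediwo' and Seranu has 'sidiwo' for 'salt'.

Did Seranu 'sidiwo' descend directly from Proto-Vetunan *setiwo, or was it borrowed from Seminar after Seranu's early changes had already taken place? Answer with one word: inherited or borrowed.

borrowed

If inherited, *setiwo would pass through all of Seranu's changes:
Seranu: *setiwo > setivo > hetivo > hitivo  (by unconditioned shift, debuccalisation, vowel merger)
If borrowed from Seminar 'sediwo' after the early changes, it would undergo only the recent ones:
  rule 3 (vowel merger): sediwo → sidiwo
  rule 4 (pre-nasal raising): no change (sidiwo)
  rule 5 (glide loss): no change (sidiwo)
  ⇒ as a loan: sidiwo
Seranu 'sidiwo' matches the loan outcome 'sidiwo', not the inherited 'hitivo' — it skipped the early Seranu changes, so it was borrowed from Seminar.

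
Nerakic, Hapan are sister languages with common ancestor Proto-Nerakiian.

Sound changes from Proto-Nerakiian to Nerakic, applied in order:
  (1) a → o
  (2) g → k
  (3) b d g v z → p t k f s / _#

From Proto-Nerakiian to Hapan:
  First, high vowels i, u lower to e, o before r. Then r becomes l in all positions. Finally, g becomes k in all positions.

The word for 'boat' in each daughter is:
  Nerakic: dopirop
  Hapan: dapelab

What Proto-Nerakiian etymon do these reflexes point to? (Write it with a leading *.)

Position 4: Nerakic has i, Hapan has e. Nerakic preserves i here (none of its changes turn any other segment into i), so the proto-segment is *i.
Position 5: Nerakic has r, Hapan has l. Nerakic preserves r here (none of its changes turn any other segment into r), so the proto-segment is *r.
Position 6: Nerakic has o, Hapan has a. Hapan preserves a here (none of its changes turn any other segment into a), so the proto-segment is *a.
Verify the candidate proto-form against each daughter:
Nerakic: *dapirab
  dapirab → dopirob   [vowel merger]
  dopirob (rule 2 does not apply)
  dopirob → dopirop   [final devoicing]
  giving Nerakic dopirop.
Hapan: start from *dapirab.
  rule 1 (pre-rhotic lowering): dapirab → daperab
  rule 2 (unconditioned shift): daperab → dapelab
  rule 3: no change — dapelab
  ⇒ Hapan dapelab
Only *dapirab yields all of Nerakic dopirop, Hapan dapelab.

*dapirab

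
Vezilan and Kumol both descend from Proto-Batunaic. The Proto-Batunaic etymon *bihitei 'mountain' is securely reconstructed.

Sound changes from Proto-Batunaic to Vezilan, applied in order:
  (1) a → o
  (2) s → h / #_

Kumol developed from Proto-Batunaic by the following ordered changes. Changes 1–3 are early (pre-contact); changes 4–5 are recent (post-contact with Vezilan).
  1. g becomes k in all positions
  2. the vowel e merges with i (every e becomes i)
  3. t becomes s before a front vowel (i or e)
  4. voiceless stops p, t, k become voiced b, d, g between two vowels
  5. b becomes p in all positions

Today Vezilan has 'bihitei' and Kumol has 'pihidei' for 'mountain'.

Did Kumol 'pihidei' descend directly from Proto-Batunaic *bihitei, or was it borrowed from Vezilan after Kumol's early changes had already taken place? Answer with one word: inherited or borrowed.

If inherited, *bihitei would pass through all of Kumol's changes:
Kumol: *bihitei
  bihitei (rule 1 does not apply)
  bihitei → bihitii   [vowel merger]
  bihitii → bihisii   [palatalisation]
  bihisii (rule 4 does not apply)
  bihisii → pihisii   [unconditioned shift]
  giving Kumol pihisii.
If borrowed from Vezilan 'bihitei' after the early changes, it would undergo only the recent ones:
  rule 4 (intervocalic voicing): bihitei → bihidei
  rule 5 (unconditioned shift): bihidei → pihidei
  ⇒ as a loan: pihidei
Kumol 'pihidei' matches the loan outcome 'pihidei', not the inherited 'pihisii' — it skipped the early Kumol changes, so it was borrowed from Vezilan.

borrowed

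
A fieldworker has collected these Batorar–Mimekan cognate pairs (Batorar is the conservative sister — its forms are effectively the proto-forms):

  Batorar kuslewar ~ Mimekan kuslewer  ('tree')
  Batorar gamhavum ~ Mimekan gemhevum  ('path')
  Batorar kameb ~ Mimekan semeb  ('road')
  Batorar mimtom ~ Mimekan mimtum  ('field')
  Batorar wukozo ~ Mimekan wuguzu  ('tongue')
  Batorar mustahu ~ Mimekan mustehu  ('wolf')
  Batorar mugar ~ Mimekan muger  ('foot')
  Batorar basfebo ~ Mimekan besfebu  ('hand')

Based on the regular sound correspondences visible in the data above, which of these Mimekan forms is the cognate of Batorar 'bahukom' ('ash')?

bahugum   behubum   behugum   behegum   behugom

mustahu ~ mustehu, basfebo ~ besfebu — Batorar a corresponds to Mimekan e after a consonant, before a consonant other than r, m, n, p, b, f, v.
wukozo ~ wuguzu — Batorar k corresponds to Mimekan g between vowels (before a back vowel).
mimtom ~ mimtum — Batorar o corresponds to Mimekan u after a consonant, before a nasal.
Applying these to Batorar 'bahukom':
  bahukom → behukom   (a→e after a consonant, before a consonant other than r, m, n, p, b, f, v)
  behukom → behugom   (k→g between vowels (before a back vowel))
  behugom → behugum   (o→u after a consonant, before a nasal)
So the Mimekan cognate is 'behugum'.

behugum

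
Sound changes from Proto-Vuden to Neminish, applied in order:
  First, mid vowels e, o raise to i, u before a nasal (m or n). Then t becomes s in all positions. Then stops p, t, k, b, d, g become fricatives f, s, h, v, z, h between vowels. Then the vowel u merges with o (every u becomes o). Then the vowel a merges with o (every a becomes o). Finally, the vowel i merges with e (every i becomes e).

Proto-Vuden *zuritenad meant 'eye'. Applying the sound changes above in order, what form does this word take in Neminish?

zoresenod

Neminish: *zuritenad > zuritinad > zurisinad > zorisinad > zorisinod > zoresenod  (by pre-nasal raising, unconditioned shift, vowel merger, vowel merger, vowel merger)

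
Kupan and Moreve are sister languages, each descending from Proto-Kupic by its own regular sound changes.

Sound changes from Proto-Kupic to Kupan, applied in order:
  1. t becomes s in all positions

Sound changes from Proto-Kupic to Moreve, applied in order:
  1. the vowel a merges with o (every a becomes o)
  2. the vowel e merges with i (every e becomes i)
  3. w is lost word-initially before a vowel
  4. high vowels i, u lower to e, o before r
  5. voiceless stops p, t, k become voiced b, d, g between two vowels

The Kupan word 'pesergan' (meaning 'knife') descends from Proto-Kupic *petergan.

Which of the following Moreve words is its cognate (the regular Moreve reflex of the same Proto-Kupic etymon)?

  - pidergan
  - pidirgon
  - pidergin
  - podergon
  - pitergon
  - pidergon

pidergon

Moreve: *petergan
  petergan → petergon   [vowel merger]
  petergon → pitirgon   [vowel merger]
  pitirgon (rule 3 does not apply)
  pitirgon → pitergon   [pre-rhotic lowering]
  pitergon → pidergon   [intervocalic voicing]
  giving Moreve pidergon.
Among the options, 'pidergon' alone shows every Moreve change applied in order.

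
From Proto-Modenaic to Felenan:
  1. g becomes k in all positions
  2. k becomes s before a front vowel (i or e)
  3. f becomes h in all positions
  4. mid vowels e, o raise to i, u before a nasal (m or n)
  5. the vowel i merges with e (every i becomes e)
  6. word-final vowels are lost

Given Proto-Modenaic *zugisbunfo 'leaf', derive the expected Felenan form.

Felenan: start from *zugisbunfo.
  rule 1 (unconditioned shift): zugisbunfo → zukisbunfo
  rule 2 (palatalisation): zukisbunfo → zusisbunfo
  rule 3 (unconditioned shift): zusisbunfo → zusisbunho
  rule 4: no change — zusisbunho
  rule 5 (vowel merger): zusisbunho → zusesbunho
  rule 6 (apocope): zusesbunho → zusesbunh
  ⇒ Felenan zusesbunh

zusesbunh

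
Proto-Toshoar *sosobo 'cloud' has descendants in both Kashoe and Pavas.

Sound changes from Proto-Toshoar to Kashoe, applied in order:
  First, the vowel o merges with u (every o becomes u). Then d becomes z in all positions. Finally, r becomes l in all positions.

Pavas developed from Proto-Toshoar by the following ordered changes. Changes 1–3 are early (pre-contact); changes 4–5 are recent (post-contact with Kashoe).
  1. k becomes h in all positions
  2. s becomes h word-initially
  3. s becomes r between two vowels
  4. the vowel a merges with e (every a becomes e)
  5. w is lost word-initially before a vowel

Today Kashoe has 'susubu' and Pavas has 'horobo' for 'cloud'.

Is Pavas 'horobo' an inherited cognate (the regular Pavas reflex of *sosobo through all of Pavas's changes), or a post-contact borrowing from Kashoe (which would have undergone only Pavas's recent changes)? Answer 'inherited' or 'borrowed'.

If inherited, *sosobo would pass through all of Pavas's changes:
Pavas: *sosobo
  sosobo (rule 1 does not apply)
  sosobo → hosobo   [debuccalisation]
  hosobo → horobo   [rhotacism]
  horobo (rule 4 does not apply)
  horobo (rule 5 does not apply)
  giving Pavas horobo.
If borrowed from Kashoe 'susubu' after the early changes, it would undergo only the recent ones:
  rule 4 (vowel merger): no change (susubu)
  rule 5 (glide loss): no change (susubu)
  ⇒ as a loan: susubu
Pavas 'horobo' matches the inherited outcome exactly, so it is an inherited cognate, not a loan.

inherited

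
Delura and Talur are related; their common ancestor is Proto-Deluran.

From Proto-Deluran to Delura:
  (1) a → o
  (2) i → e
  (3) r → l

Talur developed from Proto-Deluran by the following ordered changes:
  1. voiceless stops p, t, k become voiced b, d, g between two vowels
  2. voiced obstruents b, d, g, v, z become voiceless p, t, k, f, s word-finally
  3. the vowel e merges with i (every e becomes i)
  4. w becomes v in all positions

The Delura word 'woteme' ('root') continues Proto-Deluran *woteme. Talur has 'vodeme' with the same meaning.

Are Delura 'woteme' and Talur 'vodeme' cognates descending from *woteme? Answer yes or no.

Derive the expected Talur reflex of *woteme:
Talur: *woteme > wodeme > wodimi > vodimi  (by intervocalic voicing, vowel merger, unconditioned shift)
The regular Talur reflex would be 'vodimi', but the attested form is 'vodeme'. The correspondence is irregular, so they are not cognates (the Talur form has a different source).

no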